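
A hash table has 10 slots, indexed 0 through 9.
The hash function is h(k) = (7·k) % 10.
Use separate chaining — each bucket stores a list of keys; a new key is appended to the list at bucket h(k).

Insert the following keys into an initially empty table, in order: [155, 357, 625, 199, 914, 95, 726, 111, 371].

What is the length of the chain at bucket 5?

3

155 → bucket 5
357 → bucket 9
625 → bucket 5 (collision)
199 → bucket 3
914 → bucket 8
95 → bucket 5 (collision)
726 → bucket 2
111 → bucket 7
371 → bucket 7 (collision)
Final buckets:
0: —
1: —
2: 726
3: 199
4: —
5: 155 -> 625 -> 95
6: —
7: 111 -> 371
8: 914
9: 357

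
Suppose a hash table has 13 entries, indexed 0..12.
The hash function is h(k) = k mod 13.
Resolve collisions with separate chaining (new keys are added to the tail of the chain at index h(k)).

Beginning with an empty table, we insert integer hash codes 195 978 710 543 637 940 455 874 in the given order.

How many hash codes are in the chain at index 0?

195 → bucket 0
978 → bucket 3
710 → bucket 8
543 → bucket 10
637 → bucket 0 (collision)
940 → bucket 4
455 → bucket 0 (collision)
874 → bucket 3 (collision)
Final buckets:
0: 195 -> 637 -> 455
1: —
2: —
3: 978 -> 874
4: 940
5: —
6: —
7: —
8: 710
9: —
10: 543
11: —
12: —

3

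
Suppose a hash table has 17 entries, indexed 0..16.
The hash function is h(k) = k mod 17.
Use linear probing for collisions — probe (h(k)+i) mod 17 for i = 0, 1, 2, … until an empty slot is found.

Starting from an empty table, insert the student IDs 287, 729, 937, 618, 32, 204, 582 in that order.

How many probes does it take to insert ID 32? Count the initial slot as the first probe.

287: h=15 → slot 15
729: h=15, probe 15,16 → slot 16
937: h=2 → slot 2
618: h=6 → slot 6
32: h=15, probe 15,16,0 → slot 0
204: h=0, probe 0,1 → slot 1
582: h=4 → slot 4
Table: [32, 204, 937, —, 582, —, 618, —, —, —, —, —, —, —, —, 287, 729]

3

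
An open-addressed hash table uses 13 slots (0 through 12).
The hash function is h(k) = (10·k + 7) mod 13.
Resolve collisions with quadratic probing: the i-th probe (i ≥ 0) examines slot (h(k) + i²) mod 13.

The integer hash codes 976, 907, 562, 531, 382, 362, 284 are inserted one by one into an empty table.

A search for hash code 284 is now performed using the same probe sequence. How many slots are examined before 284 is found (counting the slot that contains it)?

4

976: h=4 -> slot 4
907: h=3 -> slot 3
562: h=11 -> slot 11
531: h=0 -> slot 0
382: h=5 -> slot 5
362: h=0, probe 0,1 -> slot 1
284: h=0, probe 0,1,4,9 -> slot 9
Table: [531, 362, ., 907, 976, 382, ., ., ., 284, ., 562, .]
Lookup 284: h=0, probe 0,1,4,9 → found at 9.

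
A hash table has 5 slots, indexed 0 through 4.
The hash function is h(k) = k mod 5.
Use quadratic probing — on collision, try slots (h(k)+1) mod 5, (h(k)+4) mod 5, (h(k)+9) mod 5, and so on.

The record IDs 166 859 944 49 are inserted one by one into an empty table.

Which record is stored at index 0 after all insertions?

Insert 166: h=1, slot 1 empty => index 1.
Insert 859: h=4, slot 4 empty => index 4.
Insert 944: h=4, slot 4 occupied => index 0.
Insert 49: h=4, slots 4,0 occupied => index 3.
Table: [944, 166, —, 49, 859]

944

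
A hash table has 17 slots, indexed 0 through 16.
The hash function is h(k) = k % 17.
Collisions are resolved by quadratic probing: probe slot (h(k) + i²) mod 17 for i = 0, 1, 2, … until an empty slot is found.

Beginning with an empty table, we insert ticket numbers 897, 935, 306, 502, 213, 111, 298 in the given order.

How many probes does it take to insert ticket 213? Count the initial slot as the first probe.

Insert 897: h=13, slot 13 empty -> index 13.
Insert 935: h=0, slot 0 empty -> index 0.
Insert 306: h=0, slot 0 occupied -> index 1.
Insert 502: h=9, slot 9 empty -> index 9.
Insert 213: h=9, slot 9 occupied -> index 10.
Insert 111: h=9, slots 9,10,13,1 occupied -> index 8.
Insert 298: h=9, slots 9,10,13,1,8,0 occupied -> index 11.
Table: [935, 306, ., ., ., ., ., ., 111, 502, 213, 298, ., 897, ., ., .]

2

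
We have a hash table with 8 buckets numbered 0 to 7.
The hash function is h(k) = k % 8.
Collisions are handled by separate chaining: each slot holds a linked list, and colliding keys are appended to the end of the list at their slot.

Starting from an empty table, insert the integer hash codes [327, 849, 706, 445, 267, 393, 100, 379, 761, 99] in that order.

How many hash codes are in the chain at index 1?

3

327 -> bucket 7
849 -> bucket 1
706 -> bucket 2
445 -> bucket 5
267 -> bucket 3
393 -> bucket 1 (collision)
100 -> bucket 4
379 -> bucket 3 (collision)
761 -> bucket 1 (collision)
99 -> bucket 3 (collision)
Final buckets:
0: —
1: 849 -> 393 -> 761
2: 706
3: 267 -> 379 -> 99
4: 100
5: 445
6: —
7: 327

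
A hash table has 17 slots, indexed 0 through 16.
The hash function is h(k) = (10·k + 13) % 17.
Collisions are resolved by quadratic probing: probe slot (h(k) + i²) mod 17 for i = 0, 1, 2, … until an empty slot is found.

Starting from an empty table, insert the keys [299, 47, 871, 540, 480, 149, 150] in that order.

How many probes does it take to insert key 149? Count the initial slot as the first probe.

299 hashes to 11; slot 11 is free -> place at 11.
47 hashes to 7; slot 7 is free -> place at 7.
871 hashes to 2; slot 2 is free -> place at 2.
540 hashes to 7; 7 taken -> place at 8.
480 hashes to 2; 2 taken -> place at 3.
149 hashes to 7; 7,8,11 taken -> place at 16.
150 hashes to 0; slot 0 is free -> place at 0.
Table: [150, -, 871, 480, -, -, -, 47, 540, -, -, 299, -, -, -, -, 149]

4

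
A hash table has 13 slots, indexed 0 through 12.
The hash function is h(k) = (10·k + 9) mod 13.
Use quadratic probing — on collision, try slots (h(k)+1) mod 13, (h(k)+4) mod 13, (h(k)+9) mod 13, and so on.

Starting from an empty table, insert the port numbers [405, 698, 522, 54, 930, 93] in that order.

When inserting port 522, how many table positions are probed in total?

2

405 hashes to 3; slot 3 is free → place at 3.
698 hashes to 8; slot 8 is free → place at 8.
522 hashes to 3; 3 taken → place at 4.
54 hashes to 3; 3,4 taken → place at 7.
930 hashes to 1; slot 1 is free → place at 1.
93 hashes to 3; 3,4,7 taken → place at 12.
Table: [_, 930, _, 405, 522, _, _, 54, 698, _, _, _, 93]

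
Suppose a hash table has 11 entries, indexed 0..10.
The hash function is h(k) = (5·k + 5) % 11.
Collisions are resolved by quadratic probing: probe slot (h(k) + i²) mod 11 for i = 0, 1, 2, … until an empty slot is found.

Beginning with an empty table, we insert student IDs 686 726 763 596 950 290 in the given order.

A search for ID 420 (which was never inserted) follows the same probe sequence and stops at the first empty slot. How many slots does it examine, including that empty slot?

686: h=3 → slot 3
726: h=5 → slot 5
763: h=3, probe 3,4 → slot 4
596: h=4, probe 4,5,8 → slot 8
950: h=3, probe 3,4,7 → slot 7
290: h=3, probe 3,4,7,1 → slot 1
Table: [—, 290, —, 686, 763, 726, —, 950, 596, —, —]
Lookup 420: h=4, probe 4,5,8,2 → slot 2 empty, not found.

4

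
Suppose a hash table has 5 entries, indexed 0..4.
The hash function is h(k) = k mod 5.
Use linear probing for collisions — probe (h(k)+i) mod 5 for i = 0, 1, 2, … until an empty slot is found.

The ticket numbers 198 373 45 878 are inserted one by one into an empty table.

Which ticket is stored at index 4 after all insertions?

373

198 hashes to 3; slot 3 is free => place at 3.
373 hashes to 3; 3 taken => place at 4.
45 hashes to 0; slot 0 is free => place at 0.
878 hashes to 3; 3,4,0 taken => place at 1.
Table: [45, 878, —, 198, 373]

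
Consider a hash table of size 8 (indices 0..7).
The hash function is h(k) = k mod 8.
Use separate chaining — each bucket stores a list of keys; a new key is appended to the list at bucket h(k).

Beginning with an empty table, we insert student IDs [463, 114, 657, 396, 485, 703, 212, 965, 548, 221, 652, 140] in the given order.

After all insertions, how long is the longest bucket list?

5

463 → bucket 7
114 → bucket 2
657 → bucket 1
396 → bucket 4
485 → bucket 5
703 → bucket 7 (collision)
212 → bucket 4 (collision)
965 → bucket 5 (collision)
548 → bucket 4 (collision)
221 → bucket 5 (collision)
652 → bucket 4 (collision)
140 → bucket 4 (collision)
Final buckets:
0: —
1: 657
2: 114
3: —
4: 396 -> 212 -> 548 -> 652 -> 140
5: 485 -> 965 -> 221
6: —
7: 463 -> 703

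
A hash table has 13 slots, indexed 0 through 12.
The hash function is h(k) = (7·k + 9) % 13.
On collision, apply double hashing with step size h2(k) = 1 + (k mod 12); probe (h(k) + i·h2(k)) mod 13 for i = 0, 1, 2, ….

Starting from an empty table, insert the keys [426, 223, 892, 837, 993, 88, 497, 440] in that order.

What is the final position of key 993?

Insert 426: h=1, slot 1 empty => index 1.
Insert 223: h=10, slot 10 empty => index 10.
Insert 892: h=0, slot 0 empty => index 0.
Insert 837: h=5, slot 5 empty => index 5.
Insert 993: h=5, h2=10, slot 5 occupied => index 2.
Insert 88: h=1, h2=5, slot 1 occupied => index 6.
Insert 497: h=4, slot 4 empty => index 4.
Insert 440: h=8, slot 8 empty => index 8.
Table: [892, 426, 993, ., 497, 837, 88, ., 440, ., 223, ., .]

2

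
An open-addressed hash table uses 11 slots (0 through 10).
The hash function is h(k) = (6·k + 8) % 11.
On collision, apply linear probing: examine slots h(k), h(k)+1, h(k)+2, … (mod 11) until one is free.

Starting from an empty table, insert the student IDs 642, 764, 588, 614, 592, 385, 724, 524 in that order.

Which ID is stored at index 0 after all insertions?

724

Insert 642: h=10, slot 10 empty → index 10.
Insert 764: h=5, slot 5 empty → index 5.
Insert 588: h=5, slot 5 occupied → index 6.
Insert 614: h=7, slot 7 empty → index 7.
Insert 592: h=7, slot 7 occupied → index 8.
Insert 385: h=8, slot 8 occupied → index 9.
Insert 724: h=7, slots 7,8,9,10 occupied → index 0.
Insert 524: h=6, slots 6,7,8,9,10,0 occupied → index 1.
Table: [724, 524, ., ., ., 764, 588, 614, 592, 385, 642]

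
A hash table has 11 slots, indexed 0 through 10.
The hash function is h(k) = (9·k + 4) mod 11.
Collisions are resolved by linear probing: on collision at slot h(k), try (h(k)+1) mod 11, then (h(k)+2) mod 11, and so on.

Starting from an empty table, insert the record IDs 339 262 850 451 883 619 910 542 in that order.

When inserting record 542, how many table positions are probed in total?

6

Insert 339: h=8, slot 8 empty => index 8.
Insert 262: h=8, slot 8 occupied => index 9.
Insert 850: h=9, slot 9 occupied => index 10.
Insert 451: h=4, slot 4 empty => index 4.
Insert 883: h=9, slots 9,10 occupied => index 0.
Insert 619: h=9, slots 9,10,0 occupied => index 1.
Insert 910: h=10, slots 10,0,1 occupied => index 2.
Insert 542: h=9, slots 9,10,0,1,2 occupied => index 3.
Table: [883, 619, 910, 542, 451, ∅, ∅, ∅, 339, 262, 850]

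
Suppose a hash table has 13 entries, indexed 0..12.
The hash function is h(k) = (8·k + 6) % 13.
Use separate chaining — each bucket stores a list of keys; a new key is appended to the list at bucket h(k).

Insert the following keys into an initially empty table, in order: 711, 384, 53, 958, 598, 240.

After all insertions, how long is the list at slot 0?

711 → bucket 0
384 → bucket 10
53 → bucket 1
958 → bucket 0 (collision)
598 → bucket 6
240 → bucket 2
Final buckets:
0: 711 -> 958
1: 53
2: 240
3: -
4: -
5: -
6: 598
7: -
8: -
9: -
10: 384
11: -
12: -

2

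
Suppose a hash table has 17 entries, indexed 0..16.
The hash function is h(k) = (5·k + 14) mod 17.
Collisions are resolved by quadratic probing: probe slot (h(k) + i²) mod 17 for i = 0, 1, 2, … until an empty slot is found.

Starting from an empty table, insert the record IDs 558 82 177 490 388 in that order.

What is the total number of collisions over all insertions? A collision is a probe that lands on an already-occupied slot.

558: h=16 => slot 16
82: h=16, probe 16,0 => slot 0
177: h=15 => slot 15
490: h=16, probe 16,0,3 => slot 3
388: h=16, probe 16,0,3,8 => slot 8
Table: [82, ., ., 490, ., ., ., ., 388, ., ., ., ., ., ., 177, 558]

6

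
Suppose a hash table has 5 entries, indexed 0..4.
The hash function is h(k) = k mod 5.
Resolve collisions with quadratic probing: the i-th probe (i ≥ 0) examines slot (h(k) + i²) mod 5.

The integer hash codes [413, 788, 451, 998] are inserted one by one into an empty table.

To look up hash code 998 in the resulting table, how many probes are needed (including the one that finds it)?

3

413 hashes to 3; slot 3 is free -> place at 3.
788 hashes to 3; 3 taken -> place at 4.
451 hashes to 1; slot 1 is free -> place at 1.
998 hashes to 3; 3,4 taken -> place at 2.
Table: [., 451, 998, 413, 788]
Lookup 998: h=3, probe 3,4,2 → found at 2.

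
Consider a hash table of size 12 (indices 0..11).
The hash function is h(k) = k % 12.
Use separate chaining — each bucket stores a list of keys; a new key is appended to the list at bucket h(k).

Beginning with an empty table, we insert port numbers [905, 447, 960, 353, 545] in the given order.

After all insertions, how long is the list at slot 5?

3

905 -> bucket 5
447 -> bucket 3
960 -> bucket 0
353 -> bucket 5 (collision)
545 -> bucket 5 (collision)
Final buckets:
0: 960
1: —
2: —
3: 447
4: —
5: 905 -> 353 -> 545
6: —
7: —
8: —
9: —
10: —
11: —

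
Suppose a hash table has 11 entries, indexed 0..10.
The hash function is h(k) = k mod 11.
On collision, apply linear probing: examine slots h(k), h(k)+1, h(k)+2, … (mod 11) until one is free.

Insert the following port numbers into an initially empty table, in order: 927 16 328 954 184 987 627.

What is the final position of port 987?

927: h=3 → slot 3
16: h=5 → slot 5
328: h=9 → slot 9
954: h=8 → slot 8
184: h=8, probe 8,9,10 → slot 10
987: h=8, probe 8,9,10,0 → slot 0
627: h=0, probe 0,1 → slot 1
Table: [987, 627, _, 927, _, 16, _, _, 954, 328, 184]

0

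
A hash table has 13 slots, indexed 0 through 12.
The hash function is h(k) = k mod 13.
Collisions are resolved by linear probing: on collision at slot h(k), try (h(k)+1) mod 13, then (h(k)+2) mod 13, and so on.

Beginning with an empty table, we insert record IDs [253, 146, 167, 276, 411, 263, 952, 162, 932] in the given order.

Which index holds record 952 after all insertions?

253: h=6 -> slot 6
146: h=3 -> slot 3
167: h=11 -> slot 11
276: h=3, probe 3,4 -> slot 4
411: h=8 -> slot 8
263: h=3, probe 3,4,5 -> slot 5
952: h=3, probe 3,4,5,6,7 -> slot 7
162: h=6, probe 6,7,8,9 -> slot 9
932: h=9, probe 9,10 -> slot 10
Table: [., ., ., 146, 276, 263, 253, 952, 411, 162, 932, 167, .]

7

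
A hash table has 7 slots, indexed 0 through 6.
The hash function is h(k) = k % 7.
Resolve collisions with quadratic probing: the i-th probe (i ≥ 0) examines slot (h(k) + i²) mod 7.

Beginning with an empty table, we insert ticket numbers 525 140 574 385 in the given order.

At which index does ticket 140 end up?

525: h=0 => slot 0
140: h=0, probe 0,1 => slot 1
574: h=0, probe 0,1,4 => slot 4
385: h=0, probe 0,1,4,2 => slot 2
Table: [525, 140, 385, ∅, 574, ∅, ∅]

1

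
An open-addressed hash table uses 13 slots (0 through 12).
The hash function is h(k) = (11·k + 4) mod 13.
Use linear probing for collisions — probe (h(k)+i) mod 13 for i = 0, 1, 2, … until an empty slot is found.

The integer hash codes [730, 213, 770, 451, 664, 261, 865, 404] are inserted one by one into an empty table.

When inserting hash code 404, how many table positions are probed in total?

4

730 hashes to 0; slot 0 is free → place at 0.
213 hashes to 7; slot 7 is free → place at 7.
770 hashes to 11; slot 11 is free → place at 11.
451 hashes to 12; slot 12 is free → place at 12.
664 hashes to 2; slot 2 is free → place at 2.
261 hashes to 2; 2 taken → place at 3.
865 hashes to 3; 3 taken → place at 4.
404 hashes to 2; 2,3,4 taken → place at 5.
Table: [730, —, 664, 261, 865, 404, —, 213, —, —, —, 770, 451]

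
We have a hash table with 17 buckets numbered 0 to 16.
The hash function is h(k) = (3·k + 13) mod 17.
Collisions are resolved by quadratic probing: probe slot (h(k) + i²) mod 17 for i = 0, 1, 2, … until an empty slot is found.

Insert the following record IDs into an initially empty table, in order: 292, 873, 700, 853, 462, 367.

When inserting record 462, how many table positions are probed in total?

5

292 hashes to 5; slot 5 is free → place at 5.
873 hashes to 14; slot 14 is free → place at 14.
700 hashes to 5; 5 taken → place at 6.
853 hashes to 5; 5,6 taken → place at 9.
462 hashes to 5; 5,6,9,14 taken → place at 4.
367 hashes to 9; 9 taken → place at 10.
Table: [-, -, -, -, 462, 292, 700, -, -, 853, 367, -, -, -, 873, -, -]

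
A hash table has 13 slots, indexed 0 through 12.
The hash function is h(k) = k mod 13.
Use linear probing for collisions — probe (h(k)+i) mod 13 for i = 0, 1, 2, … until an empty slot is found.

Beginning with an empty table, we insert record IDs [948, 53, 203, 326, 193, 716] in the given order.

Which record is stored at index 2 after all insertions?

Insert 948: h=12, slot 12 empty -> index 12.
Insert 53: h=1, slot 1 empty -> index 1.
Insert 203: h=8, slot 8 empty -> index 8.
Insert 326: h=1, slot 1 occupied -> index 2.
Insert 193: h=11, slot 11 empty -> index 11.
Insert 716: h=1, slots 1,2 occupied -> index 3.
Table: [., 53, 326, 716, ., ., ., ., 203, ., ., 193, 948]

326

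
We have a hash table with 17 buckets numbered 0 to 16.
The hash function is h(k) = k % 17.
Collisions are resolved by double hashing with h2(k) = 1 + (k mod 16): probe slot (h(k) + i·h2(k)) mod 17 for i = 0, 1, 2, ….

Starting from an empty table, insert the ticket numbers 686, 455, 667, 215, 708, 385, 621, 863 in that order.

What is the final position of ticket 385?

686 hashes to 6; slot 6 is free -> place at 6.
455 hashes to 13; slot 13 is free -> place at 13.
667 hashes to 4; slot 4 is free -> place at 4.
215 hashes to 11; slot 11 is free -> place at 11.
708 hashes to 11, h2=5; 11 taken -> place at 16.
385 hashes to 11, h2=2; 11,13 taken -> place at 15.
621 hashes to 9; slot 9 is free -> place at 9.
863 hashes to 13, h2=16; 13 taken -> place at 12.
Table: [-, -, -, -, 667, -, 686, -, -, 621, -, 215, 863, 455, -, 385, 708]

15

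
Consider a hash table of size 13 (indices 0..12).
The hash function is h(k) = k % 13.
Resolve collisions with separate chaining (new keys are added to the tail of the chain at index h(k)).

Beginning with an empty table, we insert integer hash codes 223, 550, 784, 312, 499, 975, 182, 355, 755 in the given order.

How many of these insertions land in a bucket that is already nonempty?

Insert 223: h=2, bucket 2 empty → new chain.
Insert 550: h=4, bucket 4 empty → new chain.
Insert 784: h=4, bucket 4 nonempty → append to chain.
Insert 312: h=0, bucket 0 empty → new chain.
Insert 499: h=5, bucket 5 empty → new chain.
Insert 975: h=0, bucket 0 nonempty → append to chain.
Insert 182: h=0, bucket 0 nonempty → append to chain.
Insert 355: h=4, bucket 4 nonempty → append to chain.
Insert 755: h=1, bucket 1 empty → new chain.
Final buckets:
0: 312 -> 975 -> 182
1: 755
2: 223
3: _
4: 550 -> 784 -> 355
5: 499
6: _
7: _
8: _
9: _
10: _
11: _
12: _

4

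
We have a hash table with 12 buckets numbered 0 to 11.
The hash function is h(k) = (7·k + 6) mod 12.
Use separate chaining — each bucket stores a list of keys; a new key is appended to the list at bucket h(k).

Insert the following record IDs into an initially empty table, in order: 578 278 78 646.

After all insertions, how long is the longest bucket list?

Insert 578: h=8, bucket 8 empty → new chain.
Insert 278: h=8, bucket 8 nonempty → append to chain.
Insert 78: h=0, bucket 0 empty → new chain.
Insert 646: h=4, bucket 4 empty → new chain.
Final buckets:
0: 78
1: ∅
2: ∅
3: ∅
4: 646
5: ∅
6: ∅
7: ∅
8: 578 -> 278
9: ∅
10: ∅
11: ∅

2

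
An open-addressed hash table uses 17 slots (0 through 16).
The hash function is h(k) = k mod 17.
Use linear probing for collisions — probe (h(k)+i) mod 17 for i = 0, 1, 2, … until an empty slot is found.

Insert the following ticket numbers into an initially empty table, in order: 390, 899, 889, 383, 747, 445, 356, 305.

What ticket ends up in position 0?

390 hashes to 16; slot 16 is free → place at 16.
899 hashes to 15; slot 15 is free → place at 15.
889 hashes to 5; slot 5 is free → place at 5.
383 hashes to 9; slot 9 is free → place at 9.
747 hashes to 16; 16 taken → place at 0.
445 hashes to 3; slot 3 is free → place at 3.
356 hashes to 16; 16,0 taken → place at 1.
305 hashes to 16; 16,0,1 taken → place at 2.
Table: [747, 356, 305, 445, ., 889, ., ., ., 383, ., ., ., ., ., 899, 390]

747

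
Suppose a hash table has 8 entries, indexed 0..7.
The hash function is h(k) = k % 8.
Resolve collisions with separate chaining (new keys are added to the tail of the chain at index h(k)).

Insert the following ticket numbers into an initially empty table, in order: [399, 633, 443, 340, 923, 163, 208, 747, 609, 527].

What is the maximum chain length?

4

Insert 399: h=7, bucket 7 empty -> new chain.
Insert 633: h=1, bucket 1 empty -> new chain.
Insert 443: h=3, bucket 3 empty -> new chain.
Insert 340: h=4, bucket 4 empty -> new chain.
Insert 923: h=3, bucket 3 nonempty -> append to chain.
Insert 163: h=3, bucket 3 nonempty -> append to chain.
Insert 208: h=0, bucket 0 empty -> new chain.
Insert 747: h=3, bucket 3 nonempty -> append to chain.
Insert 609: h=1, bucket 1 nonempty -> append to chain.
Insert 527: h=7, bucket 7 nonempty -> append to chain.
Final buckets:
0: 208
1: 633 -> 609
2: -
3: 443 -> 923 -> 163 -> 747
4: 340
5: -
6: -
7: 399 -> 527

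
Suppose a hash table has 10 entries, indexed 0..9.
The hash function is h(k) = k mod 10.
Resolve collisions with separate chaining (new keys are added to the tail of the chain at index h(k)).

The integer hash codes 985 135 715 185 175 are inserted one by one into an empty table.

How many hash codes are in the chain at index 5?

985 -> bucket 5
135 -> bucket 5 (collision)
715 -> bucket 5 (collision)
185 -> bucket 5 (collision)
175 -> bucket 5 (collision)
Final buckets:
0: _
1: _
2: _
3: _
4: _
5: 985 -> 135 -> 715 -> 185 -> 175
6: _
7: _
8: _
9: _

5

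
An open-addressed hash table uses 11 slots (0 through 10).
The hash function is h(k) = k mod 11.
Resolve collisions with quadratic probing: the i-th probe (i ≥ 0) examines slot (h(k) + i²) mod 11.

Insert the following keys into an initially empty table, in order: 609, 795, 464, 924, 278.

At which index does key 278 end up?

7

609: h=4 => slot 4
795: h=3 => slot 3
464: h=2 => slot 2
924: h=0 => slot 0
278: h=3, probe 3,4,7 => slot 7
Table: [924, ., 464, 795, 609, ., ., 278, ., ., .]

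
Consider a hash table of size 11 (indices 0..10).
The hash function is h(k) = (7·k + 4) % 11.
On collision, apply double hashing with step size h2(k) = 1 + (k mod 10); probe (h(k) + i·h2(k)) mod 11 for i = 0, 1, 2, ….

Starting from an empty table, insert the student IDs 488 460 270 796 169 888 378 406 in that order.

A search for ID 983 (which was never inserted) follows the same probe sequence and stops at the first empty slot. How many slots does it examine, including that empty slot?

Insert 488: h=10, slot 10 empty -> index 10.
Insert 460: h=1, slot 1 empty -> index 1.
Insert 270: h=2, slot 2 empty -> index 2.
Insert 796: h=10, h2=7, slot 10 occupied -> index 6.
Insert 169: h=10, h2=10, slot 10 occupied -> index 9.
Insert 888: h=5, slot 5 empty -> index 5.
Insert 378: h=10, h2=9, slot 10 occupied -> index 8.
Insert 406: h=8, h2=7, slot 8 occupied -> index 4.
Table: [., 460, 270, ., 406, 888, 796, ., 378, 169, 488]
Lookup 983: h=10, h2=4, probe 10,3 → slot 3 empty, not found.

2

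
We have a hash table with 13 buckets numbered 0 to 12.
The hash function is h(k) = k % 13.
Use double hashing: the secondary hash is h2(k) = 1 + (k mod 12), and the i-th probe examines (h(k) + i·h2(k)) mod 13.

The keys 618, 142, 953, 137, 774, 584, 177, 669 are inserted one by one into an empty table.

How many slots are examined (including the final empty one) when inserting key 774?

618 hashes to 7; slot 7 is free => place at 7.
142 hashes to 12; slot 12 is free => place at 12.
953 hashes to 4; slot 4 is free => place at 4.
137 hashes to 7, h2=6; 7 taken => place at 0.
774 hashes to 7, h2=7; 7 taken => place at 1.
584 hashes to 12, h2=9; 12 taken => place at 8.
177 hashes to 8, h2=10; 8 taken => place at 5.
669 hashes to 6; slot 6 is free => place at 6.
Table: [137, 774, —, —, 953, 177, 669, 618, 584, —, —, —, 142]

2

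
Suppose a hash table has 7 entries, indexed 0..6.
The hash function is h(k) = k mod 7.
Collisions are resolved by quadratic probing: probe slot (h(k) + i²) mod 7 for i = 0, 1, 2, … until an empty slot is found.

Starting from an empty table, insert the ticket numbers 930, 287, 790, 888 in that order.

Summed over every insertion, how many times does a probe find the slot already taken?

5

930 hashes to 6; slot 6 is free → place at 6.
287 hashes to 0; slot 0 is free → place at 0.
790 hashes to 6; 6,0 taken → place at 3.
888 hashes to 6; 6,0,3 taken → place at 1.
Table: [287, 888, ., 790, ., ., 930]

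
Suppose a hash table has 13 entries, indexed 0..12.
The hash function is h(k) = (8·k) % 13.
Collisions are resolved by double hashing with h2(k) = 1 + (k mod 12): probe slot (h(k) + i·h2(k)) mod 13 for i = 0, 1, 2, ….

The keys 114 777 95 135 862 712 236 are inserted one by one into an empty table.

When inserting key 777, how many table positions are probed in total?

114 hashes to 2; slot 2 is free → place at 2.
777 hashes to 2, h2=10; 2 taken → place at 12.
95 hashes to 6; slot 6 is free → place at 6.
135 hashes to 1; slot 1 is free → place at 1.
862 hashes to 6, h2=11; 6 taken → place at 4.
712 hashes to 2, h2=5; 2 taken → place at 7.
236 hashes to 3; slot 3 is free → place at 3.
Table: [∅, 135, 114, 236, 862, ∅, 95, 712, ∅, ∅, ∅, ∅, 777]

2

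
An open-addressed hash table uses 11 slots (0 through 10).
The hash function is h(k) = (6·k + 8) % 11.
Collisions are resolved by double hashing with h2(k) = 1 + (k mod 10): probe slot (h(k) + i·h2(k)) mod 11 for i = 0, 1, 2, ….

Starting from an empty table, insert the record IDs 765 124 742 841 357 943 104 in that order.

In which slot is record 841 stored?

765 hashes to 0; slot 0 is free → place at 0.
124 hashes to 4; slot 4 is free → place at 4.
742 hashes to 5; slot 5 is free → place at 5.
841 hashes to 5, h2=2; 5 taken → place at 7.
357 hashes to 5, h2=8; 5 taken → place at 2.
943 hashes to 1; slot 1 is free → place at 1.
104 hashes to 5, h2=5; 5 taken → place at 10.
Table: [765, 943, 357, _, 124, 742, _, 841, _, _, 104]

7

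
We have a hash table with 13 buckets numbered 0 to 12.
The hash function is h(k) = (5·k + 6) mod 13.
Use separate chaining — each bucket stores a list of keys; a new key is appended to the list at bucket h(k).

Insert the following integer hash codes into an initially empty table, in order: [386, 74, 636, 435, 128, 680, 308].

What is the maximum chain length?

386 -> bucket 12
74 -> bucket 12 (collision)
636 -> bucket 1
435 -> bucket 10
128 -> bucket 9
680 -> bucket 0
308 -> bucket 12 (collision)
Final buckets:
0: 680
1: 636
2: —
3: —
4: —
5: —
6: —
7: —
8: —
9: 128
10: 435
11: —
12: 386 -> 74 -> 308

3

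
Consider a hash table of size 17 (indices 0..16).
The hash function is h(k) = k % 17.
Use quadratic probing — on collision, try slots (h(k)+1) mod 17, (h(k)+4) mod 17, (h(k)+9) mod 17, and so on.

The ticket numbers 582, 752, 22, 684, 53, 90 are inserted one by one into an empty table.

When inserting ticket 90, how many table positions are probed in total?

3

582 hashes to 4; slot 4 is free => place at 4.
752 hashes to 4; 4 taken => place at 5.
22 hashes to 5; 5 taken => place at 6.
684 hashes to 4; 4,5 taken => place at 8.
53 hashes to 2; slot 2 is free => place at 2.
90 hashes to 5; 5,6 taken => place at 9.
Table: [_, _, 53, _, 582, 752, 22, _, 684, 90, _, _, _, _, _, _, _]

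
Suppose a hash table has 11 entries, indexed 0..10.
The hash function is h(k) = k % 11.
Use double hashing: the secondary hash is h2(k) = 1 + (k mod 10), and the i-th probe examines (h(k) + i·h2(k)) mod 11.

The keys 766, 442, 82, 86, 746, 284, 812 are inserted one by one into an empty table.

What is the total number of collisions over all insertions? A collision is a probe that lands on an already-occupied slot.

766: h=7 → slot 7
442: h=2 → slot 2
82: h=5 → slot 5
86: h=9 → slot 9
746: h=9, h2=7, probe 9,5,1 → slot 1
284: h=9, h2=5, probe 9,3 → slot 3
812: h=9, h2=3, probe 9,1,4 → slot 4
Table: [_, 746, 442, 284, 812, 82, _, 766, _, 86, _]

5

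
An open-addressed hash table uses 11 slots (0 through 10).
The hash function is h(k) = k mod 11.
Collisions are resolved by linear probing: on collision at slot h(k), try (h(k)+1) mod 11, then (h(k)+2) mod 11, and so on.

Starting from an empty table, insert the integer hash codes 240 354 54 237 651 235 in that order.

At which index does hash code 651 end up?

3

Insert 240: h=9, slot 9 empty => index 9.
Insert 354: h=2, slot 2 empty => index 2.
Insert 54: h=10, slot 10 empty => index 10.
Insert 237: h=6, slot 6 empty => index 6.
Insert 651: h=2, slot 2 occupied => index 3.
Insert 235: h=4, slot 4 empty => index 4.
Table: [∅, ∅, 354, 651, 235, ∅, 237, ∅, ∅, 240, 54]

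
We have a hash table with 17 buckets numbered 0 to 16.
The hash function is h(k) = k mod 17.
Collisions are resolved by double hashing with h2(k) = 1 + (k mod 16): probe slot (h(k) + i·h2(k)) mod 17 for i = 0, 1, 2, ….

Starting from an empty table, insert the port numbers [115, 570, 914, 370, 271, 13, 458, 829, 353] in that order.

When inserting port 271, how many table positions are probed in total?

115 hashes to 13; slot 13 is free -> place at 13.
570 hashes to 9; slot 9 is free -> place at 9.
914 hashes to 13, h2=3; 13 taken -> place at 16.
370 hashes to 13, h2=3; 13,16 taken -> place at 2.
271 hashes to 16, h2=16; 16 taken -> place at 15.
13 hashes to 13, h2=14; 13 taken -> place at 10.
458 hashes to 16, h2=11; 16,10 taken -> place at 4.
829 hashes to 13, h2=14; 13,10 taken -> place at 7.
353 hashes to 13, h2=2; 13,15 taken -> place at 0.
Table: [353, ., 370, ., 458, ., ., 829, ., 570, 13, ., ., 115, ., 271, 914]

2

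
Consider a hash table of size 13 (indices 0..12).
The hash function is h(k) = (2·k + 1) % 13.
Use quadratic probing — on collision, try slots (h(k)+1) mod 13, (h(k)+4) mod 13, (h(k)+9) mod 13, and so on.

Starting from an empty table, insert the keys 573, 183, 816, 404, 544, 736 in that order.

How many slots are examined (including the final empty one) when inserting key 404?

3

Insert 573: h=3, slot 3 empty → index 3.
Insert 183: h=3, slot 3 occupied → index 4.
Insert 816: h=8, slot 8 empty → index 8.
Insert 404: h=3, slots 3,4 occupied → index 7.
Insert 544: h=10, slot 10 empty → index 10.
Insert 736: h=4, slot 4 occupied → index 5.
Table: [., ., ., 573, 183, 736, ., 404, 816, ., 544, ., .]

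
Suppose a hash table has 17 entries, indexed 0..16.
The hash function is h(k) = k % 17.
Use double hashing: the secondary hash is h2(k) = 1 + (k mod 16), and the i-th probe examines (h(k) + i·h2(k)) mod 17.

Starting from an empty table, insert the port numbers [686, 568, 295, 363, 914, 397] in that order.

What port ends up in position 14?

Insert 686: h=6, slot 6 empty => index 6.
Insert 568: h=7, slot 7 empty => index 7.
Insert 295: h=6, h2=8, slot 6 occupied => index 14.
Insert 363: h=6, h2=12, slot 6 occupied => index 1.
Insert 914: h=13, slot 13 empty => index 13.
Insert 397: h=6, h2=14, slot 6 occupied => index 3.
Table: [-, 363, -, 397, -, -, 686, 568, -, -, -, -, -, 914, 295, -, -]

295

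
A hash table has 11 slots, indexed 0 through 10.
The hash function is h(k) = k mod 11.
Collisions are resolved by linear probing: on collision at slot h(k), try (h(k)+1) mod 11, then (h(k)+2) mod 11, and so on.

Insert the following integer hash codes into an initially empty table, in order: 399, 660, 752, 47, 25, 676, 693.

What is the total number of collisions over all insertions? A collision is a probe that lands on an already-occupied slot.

8

399: h=3 => slot 3
660: h=0 => slot 0
752: h=4 => slot 4
47: h=3, probe 3,4,5 => slot 5
25: h=3, probe 3,4,5,6 => slot 6
676: h=5, probe 5,6,7 => slot 7
693: h=0, probe 0,1 => slot 1
Table: [660, 693, —, 399, 752, 47, 25, 676, —, —, —]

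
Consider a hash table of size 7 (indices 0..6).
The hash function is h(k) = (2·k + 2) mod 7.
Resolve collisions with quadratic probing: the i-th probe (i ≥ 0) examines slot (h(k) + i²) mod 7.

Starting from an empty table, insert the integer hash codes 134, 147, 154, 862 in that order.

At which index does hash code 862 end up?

Insert 134: h=4, slot 4 empty => index 4.
Insert 147: h=2, slot 2 empty => index 2.
Insert 154: h=2, slot 2 occupied => index 3.
Insert 862: h=4, slot 4 occupied => index 5.
Table: [_, _, 147, 154, 134, 862, _]

5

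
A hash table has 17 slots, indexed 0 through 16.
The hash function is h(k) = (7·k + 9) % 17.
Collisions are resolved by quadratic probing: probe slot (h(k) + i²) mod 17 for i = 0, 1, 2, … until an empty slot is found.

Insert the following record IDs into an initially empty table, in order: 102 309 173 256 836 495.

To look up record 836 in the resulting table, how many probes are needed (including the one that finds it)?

3

102: h=9 -> slot 9
309: h=13 -> slot 13
173: h=13, probe 13,14 -> slot 14
256: h=16 -> slot 16
836: h=13, probe 13,14,0 -> slot 0
495: h=6 -> slot 6
Table: [836, -, -, -, -, -, 495, -, -, 102, -, -, -, 309, 173, -, 256]
Lookup 836: h=13, probe 13,14,0 → found at 0.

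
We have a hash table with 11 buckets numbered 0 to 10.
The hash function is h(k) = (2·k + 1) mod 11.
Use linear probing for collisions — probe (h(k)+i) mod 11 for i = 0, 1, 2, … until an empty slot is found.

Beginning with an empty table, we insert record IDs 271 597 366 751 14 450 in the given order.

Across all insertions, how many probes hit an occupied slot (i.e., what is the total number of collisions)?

271 hashes to 4; slot 4 is free → place at 4.
597 hashes to 7; slot 7 is free → place at 7.
366 hashes to 7; 7 taken → place at 8.
751 hashes to 7; 7,8 taken → place at 9.
14 hashes to 7; 7,8,9 taken → place at 10.
450 hashes to 10; 10 taken → place at 0.
Table: [450, _, _, _, 271, _, _, 597, 366, 751, 14]

7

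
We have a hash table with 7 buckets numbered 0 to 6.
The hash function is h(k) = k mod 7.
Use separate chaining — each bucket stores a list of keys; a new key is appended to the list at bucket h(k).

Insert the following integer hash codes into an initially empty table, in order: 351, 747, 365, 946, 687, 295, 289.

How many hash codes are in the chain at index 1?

Insert 351: h=1, bucket 1 empty -> new chain.
Insert 747: h=5, bucket 5 empty -> new chain.
Insert 365: h=1, bucket 1 nonempty -> append to chain.
Insert 946: h=1, bucket 1 nonempty -> append to chain.
Insert 687: h=1, bucket 1 nonempty -> append to chain.
Insert 295: h=1, bucket 1 nonempty -> append to chain.
Insert 289: h=2, bucket 2 empty -> new chain.
Final buckets:
0: -
1: 351 -> 365 -> 946 -> 687 -> 295
2: 289
3: -
4: -
5: 747
6: -

5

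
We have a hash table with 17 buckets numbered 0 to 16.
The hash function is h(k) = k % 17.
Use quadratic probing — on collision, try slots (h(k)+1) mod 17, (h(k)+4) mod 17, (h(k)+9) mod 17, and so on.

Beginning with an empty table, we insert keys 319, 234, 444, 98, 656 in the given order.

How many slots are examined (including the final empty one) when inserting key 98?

319 hashes to 13; slot 13 is free → place at 13.
234 hashes to 13; 13 taken → place at 14.
444 hashes to 2; slot 2 is free → place at 2.
98 hashes to 13; 13,14 taken → place at 0.
656 hashes to 10; slot 10 is free → place at 10.
Table: [98, ., 444, ., ., ., ., ., ., ., 656, ., ., 319, 234, ., .]

3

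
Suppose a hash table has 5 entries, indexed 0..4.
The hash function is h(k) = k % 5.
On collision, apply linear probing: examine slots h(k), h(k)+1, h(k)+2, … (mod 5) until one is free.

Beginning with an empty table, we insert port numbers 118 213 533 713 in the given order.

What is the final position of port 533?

0

118 hashes to 3; slot 3 is free => place at 3.
213 hashes to 3; 3 taken => place at 4.
533 hashes to 3; 3,4 taken => place at 0.
713 hashes to 3; 3,4,0 taken => place at 1.
Table: [533, 713, _, 118, 213]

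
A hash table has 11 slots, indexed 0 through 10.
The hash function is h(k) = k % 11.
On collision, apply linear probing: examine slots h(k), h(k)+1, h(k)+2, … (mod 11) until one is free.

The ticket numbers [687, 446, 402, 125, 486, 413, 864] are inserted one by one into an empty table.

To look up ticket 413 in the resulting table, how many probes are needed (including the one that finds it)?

687 hashes to 5; slot 5 is free → place at 5.
446 hashes to 6; slot 6 is free → place at 6.
402 hashes to 6; 6 taken → place at 7.
125 hashes to 4; slot 4 is free → place at 4.
486 hashes to 2; slot 2 is free → place at 2.
413 hashes to 6; 6,7 taken → place at 8.
864 hashes to 6; 6,7,8 taken → place at 9.
Table: [—, —, 486, —, 125, 687, 446, 402, 413, 864, —]
Lookup 413: h=6, probe 6,7,8 → found at 8.

3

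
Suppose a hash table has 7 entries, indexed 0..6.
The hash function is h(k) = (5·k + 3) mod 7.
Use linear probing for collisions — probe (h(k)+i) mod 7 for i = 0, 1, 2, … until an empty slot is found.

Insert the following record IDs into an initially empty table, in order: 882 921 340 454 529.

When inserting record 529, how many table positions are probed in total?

Insert 882: h=3, slot 3 empty → index 3.
Insert 921: h=2, slot 2 empty → index 2.
Insert 340: h=2, slots 2,3 occupied → index 4.
Insert 454: h=5, slot 5 empty → index 5.
Insert 529: h=2, slots 2,3,4,5 occupied → index 6.
Table: [-, -, 921, 882, 340, 454, 529]

5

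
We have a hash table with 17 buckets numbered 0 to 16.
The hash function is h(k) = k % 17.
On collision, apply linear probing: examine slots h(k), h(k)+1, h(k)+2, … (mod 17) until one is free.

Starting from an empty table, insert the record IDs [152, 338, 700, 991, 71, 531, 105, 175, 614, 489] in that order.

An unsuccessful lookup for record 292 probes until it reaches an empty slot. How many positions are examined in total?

7

152 hashes to 16; slot 16 is free => place at 16.
338 hashes to 15; slot 15 is free => place at 15.
700 hashes to 3; slot 3 is free => place at 3.
991 hashes to 5; slot 5 is free => place at 5.
71 hashes to 3; 3 taken => place at 4.
531 hashes to 4; 4,5 taken => place at 6.
105 hashes to 3; 3,4,5,6 taken => place at 7.
175 hashes to 5; 5,6,7 taken => place at 8.
614 hashes to 2; slot 2 is free => place at 2.
489 hashes to 13; slot 13 is free => place at 13.
Table: [—, —, 614, 700, 71, 991, 531, 105, 175, —, —, —, —, 489, —, 338, 152]
Lookup 292: h=3, probe 3,4,5,6,7,8,9 → slot 9 empty, not found.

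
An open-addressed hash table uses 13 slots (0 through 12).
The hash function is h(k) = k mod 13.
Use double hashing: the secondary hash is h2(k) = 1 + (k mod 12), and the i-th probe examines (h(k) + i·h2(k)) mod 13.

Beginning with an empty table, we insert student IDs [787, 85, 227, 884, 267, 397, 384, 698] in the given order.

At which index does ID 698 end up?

12

787 hashes to 7; slot 7 is free -> place at 7.
85 hashes to 7, h2=2; 7 taken -> place at 9.
227 hashes to 6; slot 6 is free -> place at 6.
884 hashes to 0; slot 0 is free -> place at 0.
267 hashes to 7, h2=4; 7 taken -> place at 11.
397 hashes to 7, h2=2; 7,9,11,0 taken -> place at 2.
384 hashes to 7, h2=1; 7 taken -> place at 8.
698 hashes to 9, h2=3; 9 taken -> place at 12.
Table: [884, -, 397, -, -, -, 227, 787, 384, 85, -, 267, 698]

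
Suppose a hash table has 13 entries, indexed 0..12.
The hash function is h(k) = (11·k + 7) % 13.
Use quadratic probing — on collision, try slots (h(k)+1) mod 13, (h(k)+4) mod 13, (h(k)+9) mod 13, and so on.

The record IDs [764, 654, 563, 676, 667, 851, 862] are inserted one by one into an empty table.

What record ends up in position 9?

764 hashes to 0; slot 0 is free -> place at 0.
654 hashes to 12; slot 12 is free -> place at 12.
563 hashes to 12; 12,0 taken -> place at 3.
676 hashes to 7; slot 7 is free -> place at 7.
667 hashes to 12; 12,0,3 taken -> place at 8.
851 hashes to 8; 8 taken -> place at 9.
862 hashes to 12; 12,0,3,8 taken -> place at 2.
Table: [764, ∅, 862, 563, ∅, ∅, ∅, 676, 667, 851, ∅, ∅, 654]

851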